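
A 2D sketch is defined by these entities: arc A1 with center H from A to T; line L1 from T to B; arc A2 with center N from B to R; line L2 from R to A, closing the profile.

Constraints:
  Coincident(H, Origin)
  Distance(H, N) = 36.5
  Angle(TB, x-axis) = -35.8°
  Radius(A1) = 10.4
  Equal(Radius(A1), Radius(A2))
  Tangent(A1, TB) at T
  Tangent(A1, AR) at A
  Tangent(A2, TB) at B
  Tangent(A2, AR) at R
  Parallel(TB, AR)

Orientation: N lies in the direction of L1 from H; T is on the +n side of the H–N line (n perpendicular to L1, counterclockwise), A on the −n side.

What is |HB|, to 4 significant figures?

37.95

Tangency of A1 to both parallel lines with radius 10.4 puts T and A at H ± 10.4·n: T = (6.084, 8.435), A = (-6.084, -8.435). Equal radii place B and R the same way about N: B = N + 10.4·n = (35.69, -12.92), R = N − 10.4·n = (23.52, -29.79). Then |HB| = |B − H| = 37.95.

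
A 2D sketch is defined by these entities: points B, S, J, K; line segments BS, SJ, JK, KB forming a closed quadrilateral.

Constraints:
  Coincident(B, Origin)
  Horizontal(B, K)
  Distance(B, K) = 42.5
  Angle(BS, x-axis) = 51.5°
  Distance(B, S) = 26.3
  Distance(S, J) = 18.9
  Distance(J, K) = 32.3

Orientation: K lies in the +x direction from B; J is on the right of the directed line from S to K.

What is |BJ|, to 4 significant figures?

10.65

Checks: |SJ| = 18.90 ✓; |JK| = 32.30 ✓.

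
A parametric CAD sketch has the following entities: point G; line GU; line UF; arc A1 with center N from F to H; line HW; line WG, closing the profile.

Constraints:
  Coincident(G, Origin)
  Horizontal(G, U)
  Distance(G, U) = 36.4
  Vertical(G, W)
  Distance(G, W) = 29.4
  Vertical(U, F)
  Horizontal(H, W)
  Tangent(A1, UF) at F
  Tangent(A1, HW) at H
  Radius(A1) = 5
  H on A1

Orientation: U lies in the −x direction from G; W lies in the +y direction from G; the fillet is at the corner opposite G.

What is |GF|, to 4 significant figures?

43.82

G is at the origin; GU is horizontal with |GU| = 36.4 and U on the −x side, so U = (-36.40, 0.000). G and W share the same x with |GW| = 29.4 and W on the +y side, so W = (0.000, 29.40). The virtual corner opposite G is at (-36.40, 29.40). Since A1 is tangent to UF there, NF ⟂ UF and tangency of A1 to HW means the radius NH is perpendicular to HW, with radius 5.0, so the center N sits 5.0 in from both sides at N = (-31.40, 24.40). That places the tangent points at F = (-36.40, 24.40) on UF and H = (-31.40, 29.40) on HW. Then |GF| = |F − G| = 43.82.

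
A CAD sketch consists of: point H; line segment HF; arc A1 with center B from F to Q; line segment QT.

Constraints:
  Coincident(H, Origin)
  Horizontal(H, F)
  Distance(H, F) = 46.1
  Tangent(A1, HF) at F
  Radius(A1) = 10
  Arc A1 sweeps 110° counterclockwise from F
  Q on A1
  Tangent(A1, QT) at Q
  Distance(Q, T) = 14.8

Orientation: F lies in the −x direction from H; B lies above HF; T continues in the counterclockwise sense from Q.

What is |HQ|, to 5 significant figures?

39.080

H is at the origin; H and F share the same y with |HF| = 46.1 and F on the −x side, so F = (-46.100, 0.0000). Tangency of A1 to HF means the radius BF is perpendicular to HF, so B = F + (0, 10) = (-46.100, 10.000). On A1, F sits at bearing -90° from B; a 110° counterclockwise sweep puts Q at bearing 20°, so Q = B + 10.0·(cos 20°, sin 20°) = (-36.703, 13.420). Then |HQ| = |Q − H| = 39.080.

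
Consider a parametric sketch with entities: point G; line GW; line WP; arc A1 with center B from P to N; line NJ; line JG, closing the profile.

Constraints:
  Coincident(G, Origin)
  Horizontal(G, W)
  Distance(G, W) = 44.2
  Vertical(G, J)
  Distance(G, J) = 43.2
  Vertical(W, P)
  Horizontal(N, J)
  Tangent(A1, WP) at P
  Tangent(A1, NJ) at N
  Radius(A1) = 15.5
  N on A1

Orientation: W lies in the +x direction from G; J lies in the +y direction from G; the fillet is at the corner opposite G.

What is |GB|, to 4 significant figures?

39.89

G is at the origin; GW is horizontal with |GW| = 44.2 and W on the +x side, so W = (44.20, 0.000). GJ is vertical with |GJ| = 43.2 and J on the +y side, so J = (0.000, 43.20). The virtual corner opposite G is at (44.20, 43.20). The tangent condition forces BP to be normal to WP and A1 meets NJ tangentially, so BN is at right angles to NJ, with radius 15.5, so the center B sits 15.5 in from both sides at B = (28.70, 27.70). Then |GB| = |B − G| = 39.89.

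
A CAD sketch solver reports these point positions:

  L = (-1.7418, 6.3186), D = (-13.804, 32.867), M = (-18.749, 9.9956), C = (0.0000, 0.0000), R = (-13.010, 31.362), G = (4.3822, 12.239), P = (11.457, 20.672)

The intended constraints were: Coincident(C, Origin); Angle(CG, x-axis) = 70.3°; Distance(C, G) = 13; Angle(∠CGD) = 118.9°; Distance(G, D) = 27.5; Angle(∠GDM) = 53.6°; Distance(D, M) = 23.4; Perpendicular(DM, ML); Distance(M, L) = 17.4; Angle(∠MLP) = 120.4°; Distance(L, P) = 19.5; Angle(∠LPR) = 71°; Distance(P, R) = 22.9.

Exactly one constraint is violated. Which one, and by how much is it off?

Distance(P, R) = 22.9 — off by 3.80.

C = (0.00, 0.00) ✓; CG at 70.30° ✓; |CG| = 13.00 ✓; ∠CGD = 118.9° ✓; |GD| = 27.50 ✓; ∠GDM = 53.60° ✓; |DM| = 23.40 ✓; ∠(DM, ML) = 90.00° ✓; |ML| = 17.40 ✓; ∠MLP = 120.4° ✓; |LP| = 19.50 ✓; ∠LPR = 71.00° ✓; |PR| = 26.70 ✗.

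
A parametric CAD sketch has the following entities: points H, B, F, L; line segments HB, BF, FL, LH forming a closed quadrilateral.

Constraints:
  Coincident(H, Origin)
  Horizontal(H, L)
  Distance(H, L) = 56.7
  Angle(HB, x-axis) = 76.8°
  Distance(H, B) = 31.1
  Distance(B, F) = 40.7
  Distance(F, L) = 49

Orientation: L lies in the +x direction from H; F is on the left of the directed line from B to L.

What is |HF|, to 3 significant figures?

64.7

H is at the origin; H and L share the same y with |HL| = 56.7 and L in +x, so L = (56.7, 0). HB runs at 76.8° with |HB| = 31.1, so B = (7.10, 30.3). F is determined by |BF| = 40.7 and |FL| = 49.0 together: it lies at the intersection of circle(B, 40.7) and circle(L, 49.0). With |BL| = 58.1, the foot of the radical line on BL is 22.6 from B and the perpendicular offset is √(40.7² − 22.6²) = 33.8. Taking the left-of-BL solution: F = (44.1, 47.3).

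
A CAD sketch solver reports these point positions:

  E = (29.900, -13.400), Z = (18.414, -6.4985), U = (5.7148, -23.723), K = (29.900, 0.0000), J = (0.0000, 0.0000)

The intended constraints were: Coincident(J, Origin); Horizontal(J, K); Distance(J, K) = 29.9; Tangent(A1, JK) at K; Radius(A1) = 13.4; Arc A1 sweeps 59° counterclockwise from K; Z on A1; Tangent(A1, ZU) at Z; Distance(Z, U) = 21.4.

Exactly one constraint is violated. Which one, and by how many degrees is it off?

Tangent(A1, ZU) at Z — off by 5.40°.

J = (0.00, 0.00) ✓; J.y = 0.00, K.y = 0.00 ✓; |JK| = 29.90 ✓; ∠(EK, KJ) = 90.00° ✓; |EK| = 13.40 ✓; bearing(E→Z) − bearing(E→K) = 59.00° ✓; |EZ| = 13.40 ✓; ∠(EZ, ZU) = 95.40° ✗; |ZU| = 21.40 ✓.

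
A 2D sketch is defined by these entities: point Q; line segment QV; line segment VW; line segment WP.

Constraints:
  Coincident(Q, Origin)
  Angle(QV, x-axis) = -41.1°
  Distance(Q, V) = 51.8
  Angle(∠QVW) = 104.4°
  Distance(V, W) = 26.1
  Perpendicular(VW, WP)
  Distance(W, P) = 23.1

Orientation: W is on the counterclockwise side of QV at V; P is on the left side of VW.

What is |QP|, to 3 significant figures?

47.5

Q is at the origin; QV runs at -41.1° with length 51.8, so V = 51.8·(cos -41.1°, sin -41.1°) = (39.0, -34.1). ∠QVW = 104.4°, so VW runs at -41.1° + (180° − 104.4°) = 34.5° from the x-axis; with |VW| = 26.1, W = V + 26.1·(cos 34.5°, sin 34.5°) = (60.5, -19.3). VW is perpendicular to WP; with |WP| = 23.1 on the left of VW, P = W + 23.1·(-0.566, 0.824) = (47.5, -0.232). Then |QP| = |P − Q| = 47.5.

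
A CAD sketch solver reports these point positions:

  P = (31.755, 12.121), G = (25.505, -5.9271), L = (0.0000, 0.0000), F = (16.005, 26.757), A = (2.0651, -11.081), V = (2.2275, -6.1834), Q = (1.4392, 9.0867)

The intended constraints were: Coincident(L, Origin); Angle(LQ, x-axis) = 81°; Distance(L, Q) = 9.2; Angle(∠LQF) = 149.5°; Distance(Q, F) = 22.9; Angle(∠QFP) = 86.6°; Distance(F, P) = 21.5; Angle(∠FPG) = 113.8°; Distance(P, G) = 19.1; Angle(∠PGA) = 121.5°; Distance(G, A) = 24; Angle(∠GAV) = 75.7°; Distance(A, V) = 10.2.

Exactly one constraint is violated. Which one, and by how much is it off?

Distance(A, V) = 10.2 — off by 5.30.

L = (0.00, 0.00) ✓; LQ at 81.00° ✓; |LQ| = 9.200 ✓; ∠LQF = 149.5° ✓; |QF| = 22.90 ✓; ∠QFP = 86.60° ✓; |FP| = 21.50 ✓; ∠FPG = 113.8° ✓; |PG| = 19.10 ✓; ∠PGA = 121.5° ✓; |GA| = 24.00 ✓; ∠GAV = 75.70° ✓; |AV| = 4.900 ✗.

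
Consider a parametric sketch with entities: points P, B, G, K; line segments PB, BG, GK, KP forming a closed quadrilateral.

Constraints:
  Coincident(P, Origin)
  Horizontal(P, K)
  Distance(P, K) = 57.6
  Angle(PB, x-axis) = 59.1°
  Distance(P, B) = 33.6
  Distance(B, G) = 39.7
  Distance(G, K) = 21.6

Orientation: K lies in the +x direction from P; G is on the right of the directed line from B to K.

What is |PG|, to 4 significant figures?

37.22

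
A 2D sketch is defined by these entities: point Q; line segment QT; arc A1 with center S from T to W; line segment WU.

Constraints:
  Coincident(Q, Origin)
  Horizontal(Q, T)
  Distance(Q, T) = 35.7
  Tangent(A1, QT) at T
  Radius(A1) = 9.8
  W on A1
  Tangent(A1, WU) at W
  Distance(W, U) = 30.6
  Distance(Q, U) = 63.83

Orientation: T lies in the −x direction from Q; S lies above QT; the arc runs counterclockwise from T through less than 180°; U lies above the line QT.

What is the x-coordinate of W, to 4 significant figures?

-29.02

Checks: |SW| = 9.800 ✓; ∠(SW, WU) = 90.00° ✓; |WU| = 30.60 ✓; |QU| = 63.83 ✓.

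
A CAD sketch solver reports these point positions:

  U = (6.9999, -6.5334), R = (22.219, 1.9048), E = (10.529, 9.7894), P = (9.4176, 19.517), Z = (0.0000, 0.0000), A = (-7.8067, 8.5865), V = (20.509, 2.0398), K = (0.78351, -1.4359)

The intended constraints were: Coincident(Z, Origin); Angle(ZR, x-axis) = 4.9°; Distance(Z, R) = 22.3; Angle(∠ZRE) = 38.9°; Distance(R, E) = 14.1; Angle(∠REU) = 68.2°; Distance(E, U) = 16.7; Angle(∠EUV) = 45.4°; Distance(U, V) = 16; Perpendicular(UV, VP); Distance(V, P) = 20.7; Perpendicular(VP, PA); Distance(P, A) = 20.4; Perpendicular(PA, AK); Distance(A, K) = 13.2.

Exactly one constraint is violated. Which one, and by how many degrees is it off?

Perpendicular(PA, AK) — off by 8.20°.

Z = (0.00, 0.00) ✓; ZR at 4.900° ✓; |ZR| = 22.30 ✓; ∠ZRE = 38.90° ✓; |RE| = 14.10 ✓; ∠REU = 68.20° ✓; |EU| = 16.70 ✓; ∠EUV = 45.40° ✓; |UV| = 16.00 ✓; ∠(UV, VP) = 90.00° ✓; |VP| = 20.70 ✓; ∠(VP, PA) = 90.00° ✓; |PA| = 20.40 ✓; ∠(PA, AK) = 98.20° ✗; |AK| = 13.20 ✓.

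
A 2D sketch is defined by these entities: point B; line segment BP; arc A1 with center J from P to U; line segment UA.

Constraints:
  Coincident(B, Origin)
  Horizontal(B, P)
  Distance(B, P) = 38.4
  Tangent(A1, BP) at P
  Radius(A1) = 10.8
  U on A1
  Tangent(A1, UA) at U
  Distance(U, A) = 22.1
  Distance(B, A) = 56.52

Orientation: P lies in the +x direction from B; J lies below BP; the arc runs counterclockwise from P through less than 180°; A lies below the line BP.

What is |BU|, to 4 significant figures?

35.13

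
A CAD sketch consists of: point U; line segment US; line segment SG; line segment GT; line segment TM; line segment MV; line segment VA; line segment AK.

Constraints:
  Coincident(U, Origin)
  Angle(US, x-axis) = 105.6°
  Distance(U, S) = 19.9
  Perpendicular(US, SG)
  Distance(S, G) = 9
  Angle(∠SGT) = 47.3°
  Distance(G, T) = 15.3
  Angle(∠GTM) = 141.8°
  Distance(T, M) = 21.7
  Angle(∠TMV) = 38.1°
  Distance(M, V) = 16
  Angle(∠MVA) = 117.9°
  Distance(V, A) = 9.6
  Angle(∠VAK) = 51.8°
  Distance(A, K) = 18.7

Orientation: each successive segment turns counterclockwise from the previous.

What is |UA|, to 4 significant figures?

14.74

U is at the origin; US runs at 105.6° with length 19.9, so S = (-5.352, 19.17). US is perpendicular to SG, so SG runs at -164.4°; with |SG| = 9.0, G = (-14.02, 16.75). ∠SGT = 47.3° gives GT at -31.70° from the x-axis; with |GT| = 15.3, T = (-1.003, 8.707). ∠GTM = 141.8° gives TM at 6.500° from the x-axis; with |TM| = 21.7, M = (20.56, 11.16). ∠TMV = 38.1° gives MV at 148.4° from the x-axis; with |MV| = 16.0, V = (6.930, 19.55). ∠MVA = 117.9° gives VA at -149.5° from the x-axis; with |VA| = 9.6, A = (-1.341, 14.67). Then |UA| = |A − U| = 14.74.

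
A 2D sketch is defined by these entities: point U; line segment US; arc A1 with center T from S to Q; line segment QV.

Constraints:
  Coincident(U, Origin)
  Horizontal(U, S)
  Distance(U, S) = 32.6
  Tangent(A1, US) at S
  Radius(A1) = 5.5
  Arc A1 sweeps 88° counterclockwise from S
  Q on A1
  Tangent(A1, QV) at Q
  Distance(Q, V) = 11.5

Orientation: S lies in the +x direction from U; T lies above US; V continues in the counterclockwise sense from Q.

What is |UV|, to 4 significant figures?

42.00

U is at the origin; US is horizontal with |US| = 32.6 and S on the +x side, so S = (32.60, 0.000). Since A1 is tangent to US there, TS ⟂ US, so T = S + (0, 5.5) = (32.60, 5.500). On A1, S sits at bearing -90° from T; an 88° counterclockwise sweep puts Q at bearing -2°, so Q = T + 5.5·(cos -2°, sin -2°) = (38.10, 5.308). Tangency of A1 to QV means the radius TQ is perpendicular to QV, so QV runs along (−sin -2°, cos -2°); with |QV| = 11.5, V = (38.50, 16.80). Then |UV| = |V − U| = 42.00.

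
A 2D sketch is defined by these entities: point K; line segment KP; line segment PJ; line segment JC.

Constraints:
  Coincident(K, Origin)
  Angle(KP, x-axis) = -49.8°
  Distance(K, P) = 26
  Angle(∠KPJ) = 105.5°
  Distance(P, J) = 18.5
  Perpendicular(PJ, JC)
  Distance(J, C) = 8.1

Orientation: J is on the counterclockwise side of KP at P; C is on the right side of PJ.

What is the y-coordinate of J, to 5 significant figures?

-12.128

K is at the origin; KP runs at -49.8° with length 26.0, so P = 26.0·(cos -49.8°, sin -49.8°) = (16.782, -19.859). ∠KPJ = 105.5°, so PJ runs at -49.8° + (180° − 105.5°) = 24.700° from the x-axis; with |PJ| = 18.5, J = P + 18.5·(cos 24.700°, sin 24.700°) = (33.589, -12.128). So J.y = -12.128.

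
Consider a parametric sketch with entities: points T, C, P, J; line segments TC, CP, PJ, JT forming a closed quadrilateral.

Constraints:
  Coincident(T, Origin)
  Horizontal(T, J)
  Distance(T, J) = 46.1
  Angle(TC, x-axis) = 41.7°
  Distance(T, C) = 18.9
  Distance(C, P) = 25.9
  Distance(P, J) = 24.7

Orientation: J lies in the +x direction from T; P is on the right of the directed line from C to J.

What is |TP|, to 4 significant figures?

26.66

T is at the origin; T and J share the same y with |TJ| = 46.1 and J in +x, so J = (46.1, 0). TC runs at 41.7° with |TC| = 18.9, so C = (14.11, 12.57). P is determined by |CP| = 25.9 and |PJ| = 24.7 together: it lies at the intersection of circle(C, 25.9) and circle(J, 24.7). With |CJ| = 34.37, the foot of the radical line on CJ is 18.07 from C and the perpendicular offset is √(25.9² − 18.07²) = 18.56. Taking the right-of-CJ solution: P = (24.14, -11.31).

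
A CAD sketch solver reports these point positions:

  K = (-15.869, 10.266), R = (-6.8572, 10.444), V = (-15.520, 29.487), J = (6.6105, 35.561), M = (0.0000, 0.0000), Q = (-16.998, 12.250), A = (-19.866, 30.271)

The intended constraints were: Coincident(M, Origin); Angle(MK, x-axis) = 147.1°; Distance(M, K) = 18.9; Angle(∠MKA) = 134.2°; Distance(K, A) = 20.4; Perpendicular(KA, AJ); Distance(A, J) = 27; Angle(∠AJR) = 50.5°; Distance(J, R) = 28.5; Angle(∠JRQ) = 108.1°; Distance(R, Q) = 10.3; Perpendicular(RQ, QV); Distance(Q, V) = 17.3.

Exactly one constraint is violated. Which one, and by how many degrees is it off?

Perpendicular(RQ, QV) — off by 5.20°.

M = (0.00, 0.00) ✓; MK at 147.1° ✓; |MK| = 18.90 ✓; ∠MKA = 134.2° ✓; |KA| = 20.40 ✓; ∠(KA, AJ) = 90.00° ✓; |AJ| = 27.00 ✓; ∠AJR = 50.50° ✓; |JR| = 28.50 ✓; ∠JRQ = 108.1° ✓; |RQ| = 10.30 ✓; ∠(RQ, QV) = 84.80° ✗; |QV| = 17.30 ✓.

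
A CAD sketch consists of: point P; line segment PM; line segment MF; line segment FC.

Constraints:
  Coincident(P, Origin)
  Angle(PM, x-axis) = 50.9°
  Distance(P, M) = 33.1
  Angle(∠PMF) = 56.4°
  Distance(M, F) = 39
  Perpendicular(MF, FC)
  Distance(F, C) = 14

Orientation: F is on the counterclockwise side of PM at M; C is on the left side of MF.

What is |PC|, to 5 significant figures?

24.737

P is at the origin; PM runs at 50.9° with length 33.1, so M = 33.1·(cos 50.9°, sin 50.9°) = (20.875, 25.687). ∠PMF = 56.4°, so MF runs at 50.9° + (180° − 56.4°) = 174.50° from the x-axis; with |MF| = 39.0, F = M + 39.0·(cos 174.50°, sin 174.50°) = (-17.945, 29.425). MF is perpendicular to FC; with |FC| = 14.0 on the left of MF, C = F + 14.0·(-0.095846, -0.99540) = (-19.287, 15.490). Then |PC| = |C − P| = 24.737.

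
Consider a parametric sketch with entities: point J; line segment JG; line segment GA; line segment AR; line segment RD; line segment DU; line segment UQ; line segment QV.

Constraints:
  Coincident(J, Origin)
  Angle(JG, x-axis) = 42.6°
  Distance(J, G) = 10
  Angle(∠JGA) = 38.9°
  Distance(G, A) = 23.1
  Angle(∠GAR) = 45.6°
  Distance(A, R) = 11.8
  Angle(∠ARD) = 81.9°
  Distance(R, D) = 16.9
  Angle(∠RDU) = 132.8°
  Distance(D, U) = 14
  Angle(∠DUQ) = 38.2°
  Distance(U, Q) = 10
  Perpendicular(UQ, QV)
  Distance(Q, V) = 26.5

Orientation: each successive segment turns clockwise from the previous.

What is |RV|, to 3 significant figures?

27.1

J is at the origin; JG runs at 42.6° with length 10.0, so G = (7.36, 6.77). ∠JGA = 38.9° gives GA at -98.5° from the x-axis; with |GA| = 23.1, A = (3.95, -16.1). ∠GAR = 45.6° gives AR at 127° from the x-axis; with |AR| = 11.8, R = (-3.17, -6.67). ∠ARD = 81.9° gives RD at 29.0° from the x-axis; with |RD| = 16.9, D = (11.6, 1.53). ∠RDU = 132.8° gives DU at -18.2° from the x-axis; with |DU| = 14.0, U = (24.9, -2.85). ∠DUQ = 38.2° gives UQ at -160° from the x-axis; with |UQ| = 10.0, Q = (15.5, -6.27). UQ ⟂ QV, so QV runs at 110°; with |QV| = 26.5, V = (6.45, 18.6). Then |RV| = |V − R| = 27.1.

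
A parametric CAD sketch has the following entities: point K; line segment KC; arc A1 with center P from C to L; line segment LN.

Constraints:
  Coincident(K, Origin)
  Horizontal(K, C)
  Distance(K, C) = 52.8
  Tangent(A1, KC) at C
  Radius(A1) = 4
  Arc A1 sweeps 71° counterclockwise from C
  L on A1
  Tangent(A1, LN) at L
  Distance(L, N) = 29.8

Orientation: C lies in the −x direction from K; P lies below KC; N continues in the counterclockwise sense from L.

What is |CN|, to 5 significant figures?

33.690

K is at the origin; KC is horizontal with |KC| = 52.8 and C on the −x side, so C = (-52.800, 0.0000). Tangency of A1 to KC means the radius PC is perpendicular to KC, so P = C + (0, -4) = (-52.800, -4.0000). On A1, C sits at bearing 90° from P; a 71° counterclockwise sweep puts L at bearing 161°, so L = P + 4.0·(cos 161°, sin 161°) = (-56.582, -2.6977). Since A1 is tangent to LN there, PL ⟂ LN, so LN runs along (−sin 161°, cos 161°); with |LN| = 29.8, N = (-66.284, -30.874). Then |CN| = |N − C| = 33.690.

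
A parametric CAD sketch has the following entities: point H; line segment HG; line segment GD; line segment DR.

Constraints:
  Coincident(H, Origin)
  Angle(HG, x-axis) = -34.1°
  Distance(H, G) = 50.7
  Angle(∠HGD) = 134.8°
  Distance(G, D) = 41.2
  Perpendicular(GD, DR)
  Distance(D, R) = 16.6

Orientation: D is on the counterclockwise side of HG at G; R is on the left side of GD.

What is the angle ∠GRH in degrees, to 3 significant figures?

36.1°

∠HGD = 134.8°, so GD runs at -34.1° + (180° − 134.8°) = 11.1° from the x-axis; with |GD| = 41.2, D = G + 41.2·(cos 11.1°, sin 11.1°) = (82.4, -20.5). The perpendicularity gives DR at right angles to GD; with |DR| = 16.6 on the left of GD, R = D + 16.6·(-0.193, 0.981) = (79.2, -4.20). Then cos ∠GRH = RG·RH / (|RG||RH|), giving 36.1°.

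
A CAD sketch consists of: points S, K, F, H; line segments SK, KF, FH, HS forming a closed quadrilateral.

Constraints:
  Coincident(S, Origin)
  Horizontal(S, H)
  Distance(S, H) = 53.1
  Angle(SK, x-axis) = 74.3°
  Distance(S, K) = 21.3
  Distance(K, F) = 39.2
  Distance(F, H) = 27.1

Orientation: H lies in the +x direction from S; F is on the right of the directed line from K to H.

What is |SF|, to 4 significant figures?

30.72

S is at the origin; SH is horizontal with |SH| = 53.1 and H in +x, so H = (53.1, 0). SK runs at 74.3° with |SK| = 21.3, so K = (5.764, 20.51). F is determined by |KF| = 39.2 and |FH| = 27.1 together: it lies at the intersection of circle(K, 39.2) and circle(H, 27.1). With |KH| = 51.59, the foot of the radical line on KH is 33.57 from K and the perpendicular offset is √(39.2² − 33.57²) = 20.24. Taking the right-of-KH solution: F = (28.52, -11.41).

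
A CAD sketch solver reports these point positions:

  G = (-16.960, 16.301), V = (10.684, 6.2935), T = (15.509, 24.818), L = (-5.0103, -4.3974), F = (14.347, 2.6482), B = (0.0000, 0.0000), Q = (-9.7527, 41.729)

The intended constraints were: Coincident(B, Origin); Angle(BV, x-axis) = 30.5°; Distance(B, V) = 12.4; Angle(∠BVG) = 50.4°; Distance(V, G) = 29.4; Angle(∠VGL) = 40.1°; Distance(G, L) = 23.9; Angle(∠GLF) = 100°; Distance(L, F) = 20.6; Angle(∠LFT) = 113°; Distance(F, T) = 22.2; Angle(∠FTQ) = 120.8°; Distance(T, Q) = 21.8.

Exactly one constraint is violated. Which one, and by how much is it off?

Distance(T, Q) = 21.8 — off by 8.60.

B = (0.00, 0.00) ✓; BV at 30.50° ✓; |BV| = 12.40 ✓; ∠BVG = 50.40° ✓; |VG| = 29.40 ✓; ∠VGL = 40.10° ✓; |GL| = 23.90 ✓; ∠GLF = 100.0° ✓; |LF| = 20.60 ✓; ∠LFT = 113.0° ✓; |FT| = 22.20 ✓; ∠FTQ = 120.8° ✓; |TQ| = 30.40 ✗.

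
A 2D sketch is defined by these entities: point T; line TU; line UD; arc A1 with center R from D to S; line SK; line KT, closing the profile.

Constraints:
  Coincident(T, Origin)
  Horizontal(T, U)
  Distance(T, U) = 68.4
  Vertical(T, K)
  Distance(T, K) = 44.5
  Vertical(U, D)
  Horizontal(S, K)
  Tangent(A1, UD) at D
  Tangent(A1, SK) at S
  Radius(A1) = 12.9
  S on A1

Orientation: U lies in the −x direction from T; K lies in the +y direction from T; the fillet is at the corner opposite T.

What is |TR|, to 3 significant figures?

63.9

T is at the origin; TU is horizontal with |TU| = 68.4 and U on the −x side, so U = (-68.4, 0.00). TK is vertical with |TK| = 44.5 and K on the +y side, so K = (0.00, 44.5). The virtual corner opposite T is at (-68.4, 44.5). A1 meets UD tangentially, so RD is at right angles to UD and tangency of A1 to SK means the radius RS is perpendicular to SK, with radius 12.9, so the center R sits 12.9 in from both sides at R = (-55.5, 31.6). Then |TR| = |R − T| = 63.9.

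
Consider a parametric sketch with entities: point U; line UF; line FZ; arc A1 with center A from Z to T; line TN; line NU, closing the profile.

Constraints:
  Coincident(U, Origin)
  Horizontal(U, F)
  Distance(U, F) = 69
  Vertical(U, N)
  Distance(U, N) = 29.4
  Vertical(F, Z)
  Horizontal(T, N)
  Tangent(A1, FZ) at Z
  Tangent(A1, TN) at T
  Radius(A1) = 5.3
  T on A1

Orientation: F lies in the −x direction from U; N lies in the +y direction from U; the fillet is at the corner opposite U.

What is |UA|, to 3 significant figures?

68.1

U is at the origin; U and F share the same y with |UF| = 69.0 and F on the −x side, so F = (-69.0, 0.00). UN is vertical with |UN| = 29.4 and N on the +y side, so N = (0.00, 29.4). The virtual corner opposite U is at (-69.0, 29.4). A1 meets FZ tangentially, so AZ is at right angles to FZ and tangency of A1 to TN means the radius AT is perpendicular to TN, with radius 5.3, so the center A sits 5.3 in from both sides at A = (-63.7, 24.1). Then |UA| = |A − U| = 68.1.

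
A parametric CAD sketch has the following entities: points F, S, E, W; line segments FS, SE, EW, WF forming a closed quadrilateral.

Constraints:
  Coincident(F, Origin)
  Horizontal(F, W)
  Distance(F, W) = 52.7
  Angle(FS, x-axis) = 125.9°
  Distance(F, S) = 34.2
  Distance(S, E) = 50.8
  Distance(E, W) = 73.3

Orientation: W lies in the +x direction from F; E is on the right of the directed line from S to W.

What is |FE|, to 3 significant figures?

28.5

F is at the origin; F and W share the same y with |FW| = 52.7 and W in +x, so W = (52.7, 0). FS runs at 125.9° with |FS| = 34.2, so S = (-20.1, 27.7). E is determined by |SE| = 50.8 and |EW| = 73.3 together: it lies at the intersection of circle(S, 50.8) and circle(W, 73.3). With |SW| = 77.8, the foot of the radical line on SW is 21.0 from S and the perpendicular offset is √(50.8² − 21.0²) = 46.3. Taking the right-of-SW solution: E = (-16.9, -23.0).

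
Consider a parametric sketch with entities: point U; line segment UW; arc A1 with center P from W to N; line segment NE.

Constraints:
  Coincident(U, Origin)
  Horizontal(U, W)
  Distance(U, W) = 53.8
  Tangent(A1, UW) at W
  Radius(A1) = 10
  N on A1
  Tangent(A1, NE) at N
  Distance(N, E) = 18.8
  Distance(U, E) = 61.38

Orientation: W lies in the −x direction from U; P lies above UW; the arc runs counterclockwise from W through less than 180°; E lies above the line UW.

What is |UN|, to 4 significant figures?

46.99

U is at the origin; U and W share the same y with |UW| = 53.8 and W on the −x side, so W = (-53.80, 0.000). A1 meets UW tangentially, so PW is at right angles to UW, so P = W + (0, 10) = (-53.80, 10.00). Since PN ⟂ NE (tangency), |PE| = √(10.0² + 18.8²) = 21.29 regardless of where N sits on A1. So E lies on both circle(U, 61.38) and circle(P, 21.29); the above-UW intersection is E = (-52.82, 31.27). N is the foot of the tangent from E: N = (-44.76, 14.28).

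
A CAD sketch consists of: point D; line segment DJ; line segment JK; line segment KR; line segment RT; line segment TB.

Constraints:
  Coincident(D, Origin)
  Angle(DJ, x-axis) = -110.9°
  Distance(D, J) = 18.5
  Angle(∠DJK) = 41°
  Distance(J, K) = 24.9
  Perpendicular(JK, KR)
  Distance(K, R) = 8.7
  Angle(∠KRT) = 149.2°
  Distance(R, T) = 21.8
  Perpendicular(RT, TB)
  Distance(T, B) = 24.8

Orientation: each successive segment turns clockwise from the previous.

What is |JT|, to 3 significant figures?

30.7

D is at the origin; DJ runs at -110.9° with length 18.5, so J = (-6.60, -17.3). ∠DJK = 41.0° gives JK at 110° from the x-axis; with |JK| = 24.9, K = (-15.2, 6.10). JK ⟂ KR, so KR runs at 20.1°; with |KR| = 8.7, R = (-6.99, 9.09). ∠KRT = 149.2° gives RT at -10.7° from the x-axis; with |RT| = 21.8, T = (14.4, 5.04). Then |JT| = |T − J| = 30.7.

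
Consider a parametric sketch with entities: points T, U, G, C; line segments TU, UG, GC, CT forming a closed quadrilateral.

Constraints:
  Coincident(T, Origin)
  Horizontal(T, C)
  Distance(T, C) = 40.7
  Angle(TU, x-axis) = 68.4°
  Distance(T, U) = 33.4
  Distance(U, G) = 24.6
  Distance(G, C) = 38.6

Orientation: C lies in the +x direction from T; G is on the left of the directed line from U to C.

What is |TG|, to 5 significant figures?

52.423

T is at the origin; T and C share the same y with |TC| = 40.7 and C in +x, so C = (40.7, 0). TU runs at 68.4° with |TU| = 33.4, so U = (12.295, 31.055). G is determined by |UG| = 24.6 and |GC| = 38.6 together: it lies at the intersection of circle(U, 24.6) and circle(C, 38.6). With |UC| = 42.086, the foot of the radical line on UC is 10.531 from U and the perpendicular offset is √(24.6² − 10.531²) = 22.232. Taking the left-of-UC solution: G = (35.808, 38.289).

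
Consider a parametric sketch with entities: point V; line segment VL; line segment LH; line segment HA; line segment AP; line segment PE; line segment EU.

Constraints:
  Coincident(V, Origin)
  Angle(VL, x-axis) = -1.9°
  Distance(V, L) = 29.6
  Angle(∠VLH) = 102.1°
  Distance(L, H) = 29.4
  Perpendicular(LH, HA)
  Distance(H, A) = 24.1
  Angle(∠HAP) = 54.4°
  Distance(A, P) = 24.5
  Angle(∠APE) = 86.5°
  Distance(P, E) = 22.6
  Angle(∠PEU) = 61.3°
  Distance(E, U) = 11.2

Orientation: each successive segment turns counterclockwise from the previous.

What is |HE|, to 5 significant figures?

9.5615

V is at the origin; VL runs at -1.9° with length 29.6, so L = (29.584, -0.98139). ∠VLH = 102.1° gives LH at 76.000° from the x-axis; with |LH| = 29.4, H = (36.696, 27.545). LH ⟂ HA, so HA runs at 166.00°; with |HA| = 24.1, A = (13.312, 33.376). ∠HAP = 54.4° gives AP at -68.400° from the x-axis; with |AP| = 24.5, P = (22.331, 10.596). ∠APE = 86.5° gives PE at 25.100° from the x-axis; with |PE| = 22.6, E = (42.797, 20.183). Then |HE| = |E − H| = 9.5615.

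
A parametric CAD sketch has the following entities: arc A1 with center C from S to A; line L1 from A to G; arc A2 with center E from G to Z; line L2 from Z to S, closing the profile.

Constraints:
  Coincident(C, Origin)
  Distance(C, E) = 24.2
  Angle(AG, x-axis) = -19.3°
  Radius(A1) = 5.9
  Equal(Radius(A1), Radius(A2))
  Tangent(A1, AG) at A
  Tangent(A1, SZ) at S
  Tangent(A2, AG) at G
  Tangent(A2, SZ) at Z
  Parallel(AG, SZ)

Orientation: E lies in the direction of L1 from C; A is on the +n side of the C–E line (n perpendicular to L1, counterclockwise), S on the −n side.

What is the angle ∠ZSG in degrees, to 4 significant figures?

25.99°

The slot axis is L1's direction at -19.3°, so u = (cos -19.3°, sin -19.3°) = (0.9438, -0.3305) and n = (−sin -19.3°, cos -19.3°) = (0.3305, 0.9438). C is at the origin and E lies 24.2 along u from C, so E = 24.2·u = (22.84, -7.998). Tangency of A1 to both parallel lines with radius 5.9 puts A and S at C ± 5.9·n: A = (1.950, 5.568), S = (-1.950, -5.568). Equal radii place G and Z the same way about E: G = E + 5.9·n = (24.79, -2.430), Z = E − 5.9·n = (20.89, -13.57). Then cos ∠ZSG = SZ·SG / (|SZ||SG|), giving 25.99°.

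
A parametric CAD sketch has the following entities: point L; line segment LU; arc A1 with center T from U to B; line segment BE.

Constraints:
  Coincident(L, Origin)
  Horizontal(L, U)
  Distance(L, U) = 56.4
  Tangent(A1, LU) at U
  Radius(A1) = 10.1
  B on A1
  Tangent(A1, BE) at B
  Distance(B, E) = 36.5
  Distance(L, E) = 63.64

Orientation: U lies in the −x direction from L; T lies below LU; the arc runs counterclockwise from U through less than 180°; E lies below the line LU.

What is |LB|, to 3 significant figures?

66.6

L is at the origin; L and U share the same y with |LU| = 56.4 and U on the −x side, so U = (-56.4, 0.00). A1 meets LU tangentially, so TU is at right angles to LU, so T = U + (0, -10.1) = (-56.4, -10.1). Since TB ⟂ BE (tangency), |TE| = √(10.1² + 36.5²) = 37.9 regardless of where B sits on A1. So E lies on both circle(L, 63.64) and circle(T, 37.9); the below-LU intersection is E = (-44.1, -45.9). B is the foot of the tangent from E: B = (-64.7, -15.8).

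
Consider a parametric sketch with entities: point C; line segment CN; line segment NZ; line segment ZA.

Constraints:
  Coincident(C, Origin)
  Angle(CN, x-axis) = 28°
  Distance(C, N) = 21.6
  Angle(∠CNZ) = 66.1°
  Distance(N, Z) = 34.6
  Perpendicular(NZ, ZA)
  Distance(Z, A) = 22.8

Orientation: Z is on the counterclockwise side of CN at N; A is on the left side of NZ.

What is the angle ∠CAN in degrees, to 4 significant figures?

26.65°

C is at the origin; CN runs at 28.0° with length 21.6, so N = 21.6·(cos 28.0°, sin 28.0°) = (19.07, 10.14). ∠CNZ = 66.1°, so NZ runs at 28.0° + (180° − 66.1°) = 141.9° from the x-axis; with |NZ| = 34.6, Z = N + 34.6·(cos 141.9°, sin 141.9°) = (-8.156, 31.49). NZ ⟂ ZA; with |ZA| = 22.8 on the left of NZ, A = Z + 22.8·(-0.6170, -0.7869) = (-22.22, 13.55). Then cos ∠CAN = AC·AN / (|AC||AN|), giving 26.65°.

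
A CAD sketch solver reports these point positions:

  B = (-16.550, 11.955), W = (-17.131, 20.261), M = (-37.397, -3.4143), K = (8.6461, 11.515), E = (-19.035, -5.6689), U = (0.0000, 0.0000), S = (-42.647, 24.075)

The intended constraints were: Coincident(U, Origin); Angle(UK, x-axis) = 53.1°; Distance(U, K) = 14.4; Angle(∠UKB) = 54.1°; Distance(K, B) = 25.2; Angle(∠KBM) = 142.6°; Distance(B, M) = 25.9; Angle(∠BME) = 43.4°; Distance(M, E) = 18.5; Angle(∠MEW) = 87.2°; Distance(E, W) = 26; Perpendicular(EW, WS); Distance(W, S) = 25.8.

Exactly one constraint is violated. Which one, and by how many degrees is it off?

Perpendicular(EW, WS) — off by 4.30°.

U = (0.00, 0.00) ✓; UK at 53.10° ✓; |UK| = 14.40 ✓; ∠UKB = 54.10° ✓; |KB| = 25.20 ✓; ∠KBM = 142.6° ✓; |BM| = 25.90 ✓; ∠BME = 43.40° ✓; |ME| = 18.50 ✓; ∠MEW = 87.20° ✓; |EW| = 26.00 ✓; ∠(EW, WS) = 85.70° ✗; |WS| = 25.80 ✓.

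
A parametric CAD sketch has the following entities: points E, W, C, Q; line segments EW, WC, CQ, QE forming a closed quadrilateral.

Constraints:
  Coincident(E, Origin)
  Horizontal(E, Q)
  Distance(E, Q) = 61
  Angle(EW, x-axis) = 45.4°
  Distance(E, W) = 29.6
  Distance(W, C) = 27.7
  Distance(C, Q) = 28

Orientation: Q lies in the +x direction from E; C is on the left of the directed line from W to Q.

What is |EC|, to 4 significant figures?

54.27

Checks: E = (0.00, 0.00) ✓; |WC| = 27.70 ✓; |CQ| = 28.00 ✓.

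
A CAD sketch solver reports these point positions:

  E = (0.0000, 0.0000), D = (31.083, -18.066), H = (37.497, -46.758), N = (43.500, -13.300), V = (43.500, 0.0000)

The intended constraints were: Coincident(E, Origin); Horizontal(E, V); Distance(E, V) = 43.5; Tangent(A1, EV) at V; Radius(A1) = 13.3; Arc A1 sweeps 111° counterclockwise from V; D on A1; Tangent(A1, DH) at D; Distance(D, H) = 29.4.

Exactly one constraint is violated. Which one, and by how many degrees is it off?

Tangent(A1, DH) at D — off by 8.40°.

E = (0.00, 0.00) ✓; E.y = 0.00, V.y = 0.00 ✓; |EV| = 43.50 ✓; ∠(NV, VE) = 90.00° ✓; |NV| = 13.30 ✓; bearing(N→D) − bearing(N→V) = 111.0° ✓; |ND| = 13.30 ✓; ∠(ND, DH) = 98.40° ✗; |DH| = 29.40 ✓.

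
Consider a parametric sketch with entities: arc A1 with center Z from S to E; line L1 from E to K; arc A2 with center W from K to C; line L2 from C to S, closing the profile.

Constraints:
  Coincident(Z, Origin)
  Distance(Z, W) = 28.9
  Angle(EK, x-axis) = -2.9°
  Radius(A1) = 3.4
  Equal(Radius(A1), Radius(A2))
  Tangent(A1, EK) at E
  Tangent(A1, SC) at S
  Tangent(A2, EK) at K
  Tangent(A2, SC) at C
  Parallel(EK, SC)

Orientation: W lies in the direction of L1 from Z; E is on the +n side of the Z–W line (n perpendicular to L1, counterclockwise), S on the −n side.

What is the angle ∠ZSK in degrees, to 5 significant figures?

76.759°

The slot axis is L1's direction at -2.9°, so u = (cos -2.9°, sin -2.9°) = (0.99872, -0.050593) and n = (−sin -2.9°, cos -2.9°) = (0.050593, 0.99872). Z is at the origin and W lies 28.9 along u from Z, so W = 28.9·u = (28.863, -1.4621). Tangency of A1 to both parallel lines with radius 3.4 puts E and S at Z ± 3.4·n: E = (0.17202, 3.3956), S = (-0.17202, -3.3956). Equal radii place K and C the same way about W: K = W + 3.4·n = (29.035, 1.9335), C = W − 3.4·n = (28.691, -4.8578). Then cos ∠ZSK = SZ·SK / (|SZ||SK|), giving 76.759°.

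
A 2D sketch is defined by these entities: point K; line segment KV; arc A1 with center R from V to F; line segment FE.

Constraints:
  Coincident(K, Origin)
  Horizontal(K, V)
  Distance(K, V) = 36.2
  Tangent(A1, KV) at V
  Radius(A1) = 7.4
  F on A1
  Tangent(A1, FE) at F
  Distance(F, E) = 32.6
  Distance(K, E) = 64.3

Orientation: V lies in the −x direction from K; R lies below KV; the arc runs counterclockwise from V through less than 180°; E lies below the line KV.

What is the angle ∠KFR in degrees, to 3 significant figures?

24.4°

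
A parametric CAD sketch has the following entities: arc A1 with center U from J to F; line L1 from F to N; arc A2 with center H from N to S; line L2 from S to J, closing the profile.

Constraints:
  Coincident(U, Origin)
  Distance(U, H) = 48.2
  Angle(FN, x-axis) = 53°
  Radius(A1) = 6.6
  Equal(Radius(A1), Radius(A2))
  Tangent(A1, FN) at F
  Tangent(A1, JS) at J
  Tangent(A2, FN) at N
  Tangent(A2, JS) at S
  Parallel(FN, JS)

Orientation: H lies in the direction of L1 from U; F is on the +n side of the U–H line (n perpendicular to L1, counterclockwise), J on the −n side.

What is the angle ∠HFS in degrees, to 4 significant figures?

7.518°

The slot axis is L1's direction at 53.0°, so u = (cos 53.0°, sin 53.0°) = (0.6018, 0.7986) and n = (−sin 53.0°, cos 53.0°) = (-0.7986, 0.6018). U is at the origin and H lies 48.2 along u from U, so H = 48.2·u = (29.01, 38.49). Tangency of A1 to both parallel lines with radius 6.6 puts F and J at U ± 6.6·n: F = (-5.271, 3.972), J = (5.271, -3.972). Equal radii place N and S the same way about H: N = H + 6.6·n = (23.74, 42.47), S = H − 6.6·n = (34.28, 34.52). Then cos ∠HFS = FH·FS / (|FH||FS|), giving 7.518°.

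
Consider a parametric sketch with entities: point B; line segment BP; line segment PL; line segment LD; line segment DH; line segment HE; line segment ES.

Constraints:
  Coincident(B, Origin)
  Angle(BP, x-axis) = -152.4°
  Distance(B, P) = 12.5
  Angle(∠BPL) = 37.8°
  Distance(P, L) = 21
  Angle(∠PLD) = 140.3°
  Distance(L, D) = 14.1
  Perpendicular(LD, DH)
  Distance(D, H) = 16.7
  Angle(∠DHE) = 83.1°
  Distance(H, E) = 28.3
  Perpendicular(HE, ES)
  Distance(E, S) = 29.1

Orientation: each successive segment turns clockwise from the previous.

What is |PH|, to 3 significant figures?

30.4

∠PLD = 140.3° gives LD at 25.7° from the x-axis; with |LD| = 14.1, D = (10.4, 19.4). LD is perpendicular to DH, so DH runs at -64.3°; with |DH| = 16.7, H = (17.6, 4.37). Then |PH| = |H − P| = 30.4.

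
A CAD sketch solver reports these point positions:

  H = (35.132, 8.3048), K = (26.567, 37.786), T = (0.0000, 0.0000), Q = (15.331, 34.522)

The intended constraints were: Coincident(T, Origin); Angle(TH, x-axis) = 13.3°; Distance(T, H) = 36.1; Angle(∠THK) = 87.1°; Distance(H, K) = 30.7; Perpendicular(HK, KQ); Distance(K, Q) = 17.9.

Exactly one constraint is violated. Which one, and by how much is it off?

Distance(K, Q) = 17.9 — off by 6.20.

T = (0.00, 0.00) ✓; TH at 13.30° ✓; |TH| = 36.10 ✓; ∠THK = 87.10° ✓; |HK| = 30.70 ✓; ∠(HK, KQ) = 90.00° ✓; |KQ| = 11.70 ✗.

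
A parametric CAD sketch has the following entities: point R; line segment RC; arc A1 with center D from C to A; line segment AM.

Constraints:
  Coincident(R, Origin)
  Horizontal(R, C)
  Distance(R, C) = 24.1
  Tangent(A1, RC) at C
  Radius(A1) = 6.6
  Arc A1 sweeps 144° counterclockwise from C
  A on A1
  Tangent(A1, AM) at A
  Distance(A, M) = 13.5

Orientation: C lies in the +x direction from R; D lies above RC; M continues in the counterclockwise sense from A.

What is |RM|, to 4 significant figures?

26.19

R is at the origin; R and C share the same y with |RC| = 24.1 and C on the +x side, so C = (24.10, 0.000). Since A1 is tangent to RC there, DC ⟂ RC, so D = C + (0, 6.6) = (24.10, 6.600). On A1, C sits at bearing -90° from D; a 144° counterclockwise sweep puts A at bearing 54°, so A = D + 6.6·(cos 54°, sin 54°) = (27.98, 11.94). Tangency of A1 to AM means the radius DA is perpendicular to AM, so AM runs along (−sin 54°, cos 54°); with |AM| = 13.5, M = (17.06, 19.87). Then |RM| = |M − R| = 26.19.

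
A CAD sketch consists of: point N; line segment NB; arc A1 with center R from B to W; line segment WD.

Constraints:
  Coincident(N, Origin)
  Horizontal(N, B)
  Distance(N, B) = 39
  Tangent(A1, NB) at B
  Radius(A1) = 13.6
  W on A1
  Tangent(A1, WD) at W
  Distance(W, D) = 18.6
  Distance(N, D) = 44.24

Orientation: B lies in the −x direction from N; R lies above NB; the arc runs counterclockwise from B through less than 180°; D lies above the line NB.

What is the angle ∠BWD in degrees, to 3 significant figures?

131°

Checks: |NB| = 39.00 ✓; |RW| = 13.60 ✓; ∠(RW, WD) = 90.00° ✓; |WD| = 18.60 ✓; |ND| = 44.24 ✓.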